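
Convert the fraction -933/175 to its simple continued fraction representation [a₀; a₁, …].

[-6; 1, 2, 58]

-933 ÷ 175 → quotient -6, remainder 117
175 ÷ 117 → quotient 1, remainder 58
117 ÷ 58 → quotient 2, remainder 1
58 ÷ 1 → quotient 58, remainder 0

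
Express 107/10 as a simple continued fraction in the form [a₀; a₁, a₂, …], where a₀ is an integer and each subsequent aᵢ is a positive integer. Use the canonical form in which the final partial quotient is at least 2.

Repeatedly divide and take the remainder:
107 = 10·10 + 7, so a_0 = 10
10 = 1·7 + 3, so a_1 = 1
7 = 2·3 + 1, so a_2 = 2
3 = 3·1 + 0, so a_3 = 3

[10; 1, 2, 3]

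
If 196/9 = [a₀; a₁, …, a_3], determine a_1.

196 = 21·9 + 7, so a_0 = 21
9 = 1·7 + 2, so a_1 = 1

1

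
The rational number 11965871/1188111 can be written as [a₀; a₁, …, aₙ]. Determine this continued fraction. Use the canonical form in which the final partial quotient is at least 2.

Apply division with remainder until the remainder is 0:
11965871 ÷ 1188111 → quotient 10, remainder 84761
1188111 ÷ 84761 → quotient 14, remainder 1457
84761 ÷ 1457 → quotient 58, remainder 255
1457 ÷ 255 → quotient 5, remainder 182
255 ÷ 182 → quotient 1, remainder 73
182 ÷ 73 → quotient 2, remainder 36
73 ÷ 36 → quotient 2, remainder 1
36 ÷ 1 → quotient 36, remainder 0

[10; 14, 58, 5, 1, 2, 2, 36]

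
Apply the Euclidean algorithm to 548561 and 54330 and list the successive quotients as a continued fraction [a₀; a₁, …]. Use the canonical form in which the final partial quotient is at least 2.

[10; 10, 3, 17, 33, 1, 2]

548561 ÷ 54330 → quotient 10, remainder 5261
54330 ÷ 5261 → quotient 10, remainder 1720
5261 ÷ 1720 → quotient 3, remainder 101
1720 ÷ 101 → quotient 17, remainder 3
101 ÷ 3 → quotient 33, remainder 2
3 ÷ 2 → quotient 1, remainder 1
2 ÷ 1 → quotient 2, remainder 0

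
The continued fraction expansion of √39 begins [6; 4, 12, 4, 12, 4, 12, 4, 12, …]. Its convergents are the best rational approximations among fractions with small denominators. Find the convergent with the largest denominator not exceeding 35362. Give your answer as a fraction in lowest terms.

a_0 = 6: 6/1  (≤ bound)
a_1 = 4: 25/4  (≤ bound)
a_2 = 12: 306/49  (≤ bound)
a_3 = 4: 1249/200  (≤ bound)
a_4 = 12: 15294/2449  (≤ bound)
a_5 = 4: 62425/9996  (≤ bound)
a_6 = 12: 764394/122401  (> 35362, stop)

62425/9996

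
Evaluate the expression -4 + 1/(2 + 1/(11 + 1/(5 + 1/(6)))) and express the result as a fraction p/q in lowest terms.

Start with 6.
5 + 1/(6/1) = 5 + 1/6 = 31/6
11 + 1/(31/6) = 11 + 6/31 = 347/31
2 + 1/(347/31) = 2 + 31/347 = 725/347
-4 + 1/(725/347) = -4 + 347/725 = -2553/725

-2553/725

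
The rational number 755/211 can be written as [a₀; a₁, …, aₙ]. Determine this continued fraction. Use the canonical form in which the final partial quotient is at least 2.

755 ÷ 211 → quotient 3, remainder 122
211 ÷ 122 → quotient 1, remainder 89
122 ÷ 89 → quotient 1, remainder 33
89 ÷ 33 → quotient 2, remainder 23
33 ÷ 23 → quotient 1, remainder 10
23 ÷ 10 → quotient 2, remainder 3
10 ÷ 3 → quotient 3, remainder 1
3 ÷ 1 → quotient 3, remainder 0

[3; 1, 1, 2, 1, 2, 3, 3]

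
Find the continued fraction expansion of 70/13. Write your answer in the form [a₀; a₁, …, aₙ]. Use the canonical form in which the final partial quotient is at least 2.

Repeatedly divide and take the remainder:
70 ÷ 13 → quotient 5, remainder 5
13 ÷ 5 → quotient 2, remainder 3
5 ÷ 3 → quotient 1, remainder 2
3 ÷ 2 → quotient 1, remainder 1
2 ÷ 1 → quotient 2, remainder 0

[5; 2, 1, 1, 2]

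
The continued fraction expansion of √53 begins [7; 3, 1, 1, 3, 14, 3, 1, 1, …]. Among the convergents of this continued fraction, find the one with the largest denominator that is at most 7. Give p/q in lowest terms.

51/7

a_0 = 7: 7/1  (≤ bound)
a_1 = 3: 22/3  (≤ bound)
a_2 = 1: 29/4  (≤ bound)
a_3 = 1: 51/7  (≤ bound)
a_4 = 3: 182/25  (> 7, stop)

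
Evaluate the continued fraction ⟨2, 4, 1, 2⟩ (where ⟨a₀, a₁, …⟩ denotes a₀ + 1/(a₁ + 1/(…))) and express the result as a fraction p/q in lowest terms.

31/14

Use the convergent recurrence hₖ = aₖ·hₖ₋₁ + hₖ₋₂ (and likewise for the denominators kₖ):
a_0 = 2: 2/1
a_1 = 4: 9/4
a_2 = 1: 11/5
a_3 = 2: 31/14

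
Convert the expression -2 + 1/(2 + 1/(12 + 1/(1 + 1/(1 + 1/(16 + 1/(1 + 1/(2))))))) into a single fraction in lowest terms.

-4073/2681

a_0 = -2: -2/1
a_1 = 2: -3/2
a_2 = 12: -38/25
a_3 = 1: -41/27
a_4 = 1: -79/52
a_5 = 16: -1305/859
a_6 = 1: -1384/911
a_7 = 2: -4073/2681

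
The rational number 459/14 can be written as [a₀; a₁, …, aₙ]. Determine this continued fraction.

[32; 1, 3, 1, 2]

459 = 32·14 + 11, so a_0 = 32
14 = 1·11 + 3, so a_1 = 1
11 = 3·3 + 2, so a_2 = 3
3 = 1·2 + 1, so a_3 = 1
2 = 2·1 + 0, so a_4 = 2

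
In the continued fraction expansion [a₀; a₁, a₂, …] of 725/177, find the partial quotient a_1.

⌊725/177⌋ = 4, remainder 17
⌊177/17⌋ = 10, remainder 7

10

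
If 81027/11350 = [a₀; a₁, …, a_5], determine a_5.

81027 ÷ 11350 → quotient 7, remainder 1577
11350 ÷ 1577 → quotient 7, remainder 311
1577 ÷ 311 → quotient 5, remainder 22
311 ÷ 22 → quotient 14, remainder 3
22 ÷ 3 → quotient 7, remainder 1
3 ÷ 1 → quotient 3, remainder 0

3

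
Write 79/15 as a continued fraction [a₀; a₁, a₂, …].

79 = 5·15 + 4, so a_0 = 5
15 = 3·4 + 3, so a_1 = 3
4 = 1·3 + 1, so a_2 = 1
3 = 3·1 + 0, so a_3 = 3

[5; 3, 1, 3]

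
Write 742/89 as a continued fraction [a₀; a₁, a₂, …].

[8; 2, 1, 29]

Run the Euclidean algorithm, recording each quotient:
742 = 8·89 + 30, so a_0 = 8
89 = 2·30 + 29, so a_1 = 2
30 = 1·29 + 1, so a_2 = 1
29 = 29·1 + 0, so a_3 = 29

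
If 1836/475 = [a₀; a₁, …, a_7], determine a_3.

2

⌊1836/475⌋ = 3, remainder 411
⌊475/411⌋ = 1, remainder 64
⌊411/64⌋ = 6, remainder 27
⌊64/27⌋ = 2, remainder 10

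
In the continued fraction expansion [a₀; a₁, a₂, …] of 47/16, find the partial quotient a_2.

15

47 ÷ 16 → quotient 2, remainder 15
16 ÷ 15 → quotient 1, remainder 1
15 ÷ 1 → quotient 15, remainder 0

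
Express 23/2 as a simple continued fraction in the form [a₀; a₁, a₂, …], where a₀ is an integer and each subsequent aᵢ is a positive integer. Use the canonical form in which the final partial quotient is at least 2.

[11; 2]

⌊23/2⌋ = 11, remainder 1
⌊2/1⌋ = 2, remainder 0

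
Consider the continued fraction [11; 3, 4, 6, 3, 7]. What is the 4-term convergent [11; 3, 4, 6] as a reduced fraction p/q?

916/81

Start with 6.
4 + 1/(6/1) = 4 + 1/6 = 25/6
3 + 1/(25/6) = 3 + 6/25 = 81/25
11 + 1/(81/25) = 11 + 25/81 = 916/81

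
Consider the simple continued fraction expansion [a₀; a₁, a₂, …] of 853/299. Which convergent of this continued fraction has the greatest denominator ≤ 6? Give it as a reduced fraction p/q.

a_0 = 2: 2/1  (≤ bound)
a_1 = 1: 3/1  (≤ bound)
a_2 = 5: 17/6  (≤ bound)
a_3 = 1: 20/7  (> 6, stop)

17/6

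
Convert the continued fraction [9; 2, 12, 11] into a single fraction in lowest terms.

Start with 11.
12 + 1/(11/1) = 12 + 1/11 = 133/11
2 + 1/(133/11) = 2 + 11/133 = 277/133
9 + 1/(277/133) = 9 + 133/277 = 2626/277

2626/277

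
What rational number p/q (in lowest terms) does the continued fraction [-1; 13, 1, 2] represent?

Compute successive convergents:
a_0 = -1: -1/1
a_1 = 13: -12/13
a_2 = 1: -13/14
a_3 = 2: -38/41

-38/41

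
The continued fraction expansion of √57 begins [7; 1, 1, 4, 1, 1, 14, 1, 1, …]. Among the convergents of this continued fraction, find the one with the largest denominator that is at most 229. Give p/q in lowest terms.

151/20

List convergents until the denominator exceeds the bound:
a_0 = 7: 7/1  (≤ bound)
a_1 = 1: 8/1  (≤ bound)
a_2 = 1: 15/2  (≤ bound)
a_3 = 4: 68/9  (≤ bound)
a_4 = 1: 83/11  (≤ bound)
a_5 = 1: 151/20  (≤ bound)
a_6 = 14: 2197/291  (> 229, stop)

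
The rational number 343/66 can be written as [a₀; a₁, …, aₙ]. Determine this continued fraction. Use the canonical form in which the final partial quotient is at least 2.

Repeatedly divide and take the remainder:
⌊343/66⌋ = 5, remainder 13
⌊66/13⌋ = 5, remainder 1
⌊13/1⌋ = 13, remainder 0

[5; 5, 13]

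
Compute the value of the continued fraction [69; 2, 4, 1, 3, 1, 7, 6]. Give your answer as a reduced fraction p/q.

175785/2531

Use the convergent recurrence hₖ = aₖ·hₖ₋₁ + hₖ₋₂ (and likewise for the denominators kₖ):
a_0 = 69: 69/1
a_1 = 2: 139/2
a_2 = 4: 625/9
a_3 = 1: 764/11
a_4 = 3: 2917/42
a_5 = 1: 3681/53
a_6 = 7: 28684/413
a_7 = 6: 175785/2531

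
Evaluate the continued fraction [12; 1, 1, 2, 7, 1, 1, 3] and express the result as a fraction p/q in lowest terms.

3514/279

Collapse the nested fraction from the inside out:
Start with 3.
1 + 1/(3/1) = 1 + 1/3 = 4/3
1 + 1/(4/3) = 1 + 3/4 = 7/4
7 + 1/(7/4) = 7 + 4/7 = 53/7
2 + 1/(53/7) = 2 + 7/53 = 113/53
1 + 1/(113/53) = 1 + 53/113 = 166/113
1 + 1/(166/113) = 1 + 113/166 = 279/166
12 + 1/(279/166) = 12 + 166/279 = 3514/279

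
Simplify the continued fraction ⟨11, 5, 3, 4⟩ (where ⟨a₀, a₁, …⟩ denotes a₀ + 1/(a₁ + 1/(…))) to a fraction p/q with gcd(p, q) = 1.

772/69

Work from the innermost term outward:
Start with 4.
3 + 1/(4/1) = 3 + 1/4 = 13/4
5 + 1/(13/4) = 5 + 4/13 = 69/13
11 + 1/(69/13) = 11 + 13/69 = 772/69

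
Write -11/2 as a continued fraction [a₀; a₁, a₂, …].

⌊-11/2⌋ = -6, remainder 1
⌊2/1⌋ = 2, remainder 0

[-6; 2]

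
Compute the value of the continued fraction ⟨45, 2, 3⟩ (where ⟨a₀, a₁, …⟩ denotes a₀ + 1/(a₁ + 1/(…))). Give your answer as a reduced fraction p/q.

Starting at the tail and folding back:
Start with 3.
2 + 1/(3/1) = 2 + 1/3 = 7/3
45 + 1/(7/3) = 45 + 3/7 = 318/7

318/7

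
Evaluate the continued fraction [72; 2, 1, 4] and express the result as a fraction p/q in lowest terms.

Start with 4.
1 + 1/(4/1) = 1 + 1/4 = 5/4
2 + 1/(5/4) = 2 + 4/5 = 14/5
72 + 1/(14/5) = 72 + 5/14 = 1013/14

1013/14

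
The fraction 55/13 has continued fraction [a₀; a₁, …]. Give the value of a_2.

⌊55/13⌋ = 4, remainder 3
⌊13/3⌋ = 4, remainder 1
⌊3/1⌋ = 3, remainder 0

3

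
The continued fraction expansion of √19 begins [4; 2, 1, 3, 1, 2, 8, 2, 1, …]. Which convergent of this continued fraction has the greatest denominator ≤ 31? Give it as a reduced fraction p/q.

61/14

List convergents until the denominator exceeds the bound:
a_0 = 4: 4/1  (≤ bound)
a_1 = 2: 9/2  (≤ bound)
a_2 = 1: 13/3  (≤ bound)
a_3 = 3: 48/11  (≤ bound)
a_4 = 1: 61/14  (≤ bound)
a_5 = 2: 170/39  (> 31, stop)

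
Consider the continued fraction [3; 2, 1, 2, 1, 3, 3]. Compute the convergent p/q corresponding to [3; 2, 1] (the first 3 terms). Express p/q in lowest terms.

10/3

Work from the innermost term outward:
Start with 1.
2 + 1/(1/1) = 2 + 1/1 = 3/1
3 + 1/(3/1) = 3 + 1/3 = 10/3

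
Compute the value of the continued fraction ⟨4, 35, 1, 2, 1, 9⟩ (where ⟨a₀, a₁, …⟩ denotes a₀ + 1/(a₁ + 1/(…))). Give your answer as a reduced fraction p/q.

5615/1394

Collapse the nested fraction from the inside out:
Start with 9.
1 + 1/(9/1) = 1 + 1/9 = 10/9
2 + 1/(10/9) = 2 + 9/10 = 29/10
1 + 1/(29/10) = 1 + 10/29 = 39/29
35 + 1/(39/29) = 35 + 29/39 = 1394/39
4 + 1/(1394/39) = 4 + 39/1394 = 5615/1394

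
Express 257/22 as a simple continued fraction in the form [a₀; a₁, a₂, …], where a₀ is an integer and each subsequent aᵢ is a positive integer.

Repeatedly divide and take the remainder:
257 = 11·22 + 15, so a_0 = 11
22 = 1·15 + 7, so a_1 = 1
15 = 2·7 + 1, so a_2 = 2
7 = 7·1 + 0, so a_3 = 7

[11; 1, 2, 7]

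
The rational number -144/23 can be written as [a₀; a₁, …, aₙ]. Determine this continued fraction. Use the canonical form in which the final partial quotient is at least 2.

[-7; 1, 2, 1, 5]

-144 = -7·23 + 17, so a_0 = -7
23 = 1·17 + 6, so a_1 = 1
17 = 2·6 + 5, so a_2 = 2
6 = 1·5 + 1, so a_3 = 1
5 = 5·1 + 0, so a_4 = 5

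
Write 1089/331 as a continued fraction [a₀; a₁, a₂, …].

Apply division with remainder until the remainder is 0:
1089 ÷ 331 → quotient 3, remainder 96
331 ÷ 96 → quotient 3, remainder 43
96 ÷ 43 → quotient 2, remainder 10
43 ÷ 10 → quotient 4, remainder 3
10 ÷ 3 → quotient 3, remainder 1
3 ÷ 1 → quotient 3, remainder 0

[3; 3, 2, 4, 3, 3]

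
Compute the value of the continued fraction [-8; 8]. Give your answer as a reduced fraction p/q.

Start with 8.
-8 + 1/(8/1) = -8 + 1/8 = -63/8

-63/8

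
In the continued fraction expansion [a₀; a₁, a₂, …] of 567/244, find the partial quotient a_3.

3

⌊567/244⌋ = 2, remainder 79
⌊244/79⌋ = 3, remainder 7
⌊79/7⌋ = 11, remainder 2
⌊7/2⌋ = 3, remainder 1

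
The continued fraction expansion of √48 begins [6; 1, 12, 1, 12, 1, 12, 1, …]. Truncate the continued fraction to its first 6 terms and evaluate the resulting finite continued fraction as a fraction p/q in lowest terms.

Starting at the tail and folding back:
Start with 1.
12 + 1/(1/1) = 12 + 1/1 = 13/1
1 + 1/(13/1) = 1 + 1/13 = 14/13
12 + 1/(14/13) = 12 + 13/14 = 181/14
1 + 1/(181/14) = 1 + 14/181 = 195/181
6 + 1/(195/181) = 6 + 181/195 = 1351/195

1351/195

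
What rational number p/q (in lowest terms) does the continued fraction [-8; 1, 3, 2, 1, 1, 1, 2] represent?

Start with 2.
1 + 1/(2/1) = 1 + 1/2 = 3/2
1 + 1/(3/2) = 1 + 2/3 = 5/3
1 + 1/(5/3) = 1 + 3/5 = 8/5
2 + 1/(8/5) = 2 + 5/8 = 21/8
3 + 1/(21/8) = 3 + 8/21 = 71/21
1 + 1/(71/21) = 1 + 21/71 = 92/71
-8 + 1/(92/71) = -8 + 71/92 = -665/92

-665/92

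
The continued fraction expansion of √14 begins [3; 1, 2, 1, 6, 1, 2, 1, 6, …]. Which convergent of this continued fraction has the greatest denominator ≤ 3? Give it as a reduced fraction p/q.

11/3

List convergents until the denominator exceeds the bound:
a_0 = 3: 3/1  (≤ bound)
a_1 = 1: 4/1  (≤ bound)
a_2 = 2: 11/3  (≤ bound)
a_3 = 1: 15/4  (> 3, stop)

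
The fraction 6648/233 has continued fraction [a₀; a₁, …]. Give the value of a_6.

⌊6648/233⌋ = 28, remainder 124
⌊233/124⌋ = 1, remainder 109
⌊124/109⌋ = 1, remainder 15
⌊109/15⌋ = 7, remainder 4
⌊15/4⌋ = 3, remainder 3
⌊4/3⌋ = 1, remainder 1
⌊3/1⌋ = 3, remainder 0

3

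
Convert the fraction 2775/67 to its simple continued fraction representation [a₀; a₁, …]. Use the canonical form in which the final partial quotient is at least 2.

Repeatedly divide and take the remainder:
2775 = 41·67 + 28, so a_0 = 41
67 = 2·28 + 11, so a_1 = 2
28 = 2·11 + 6, so a_2 = 2
11 = 1·6 + 5, so a_3 = 1
6 = 1·5 + 1, so a_4 = 1
5 = 5·1 + 0, so a_5 = 5

[41; 2, 2, 1, 1, 5]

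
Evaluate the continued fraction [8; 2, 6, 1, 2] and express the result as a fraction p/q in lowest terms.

Start with 2.
1 + 1/(2/1) = 1 + 1/2 = 3/2
6 + 1/(3/2) = 6 + 2/3 = 20/3
2 + 1/(20/3) = 2 + 3/20 = 43/20
8 + 1/(43/20) = 8 + 20/43 = 364/43

364/43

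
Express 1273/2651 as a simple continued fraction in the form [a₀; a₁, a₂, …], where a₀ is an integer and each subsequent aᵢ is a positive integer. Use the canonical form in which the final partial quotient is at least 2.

[0; 2, 12, 8, 13]

1273 ÷ 2651 → quotient 0, remainder 1273
2651 ÷ 1273 → quotient 2, remainder 105
1273 ÷ 105 → quotient 12, remainder 13
105 ÷ 13 → quotient 8, remainder 1
13 ÷ 1 → quotient 13, remainder 0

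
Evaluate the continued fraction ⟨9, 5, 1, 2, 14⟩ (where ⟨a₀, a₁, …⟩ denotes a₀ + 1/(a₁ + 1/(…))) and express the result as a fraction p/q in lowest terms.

2239/244

Collapse the nested fraction from the inside out:
Start with 14.
2 + 1/(14/1) = 2 + 1/14 = 29/14
1 + 1/(29/14) = 1 + 14/29 = 43/29
5 + 1/(43/29) = 5 + 29/43 = 244/43
9 + 1/(244/43) = 9 + 43/244 = 2239/244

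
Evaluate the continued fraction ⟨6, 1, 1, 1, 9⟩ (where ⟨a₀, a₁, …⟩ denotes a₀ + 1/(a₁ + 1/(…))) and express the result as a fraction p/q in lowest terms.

Compute successive convergents:
a_0 = 6: 6/1
a_1 = 1: 7/1
a_2 = 1: 13/2
a_3 = 1: 20/3
a_4 = 9: 193/29

193/29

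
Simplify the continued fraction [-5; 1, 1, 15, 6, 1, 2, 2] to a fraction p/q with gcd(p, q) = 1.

-6596/1471

Build up convergents one term at a time:
a_0 = -5: -5/1
a_1 = 1: -4/1
a_2 = 1: -9/2
a_3 = 15: -139/31
a_4 = 6: -843/188
a_5 = 1: -982/219
a_6 = 2: -2807/626
a_7 = 2: -6596/1471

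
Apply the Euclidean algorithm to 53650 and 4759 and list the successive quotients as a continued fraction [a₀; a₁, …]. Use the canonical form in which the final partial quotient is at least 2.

53650 ÷ 4759 → quotient 11, remainder 1301
4759 ÷ 1301 → quotient 3, remainder 856
1301 ÷ 856 → quotient 1, remainder 445
856 ÷ 445 → quotient 1, remainder 411
445 ÷ 411 → quotient 1, remainder 34
411 ÷ 34 → quotient 12, remainder 3
34 ÷ 3 → quotient 11, remainder 1
3 ÷ 1 → quotient 3, remainder 0

[11; 3, 1, 1, 1, 12, 11, 3]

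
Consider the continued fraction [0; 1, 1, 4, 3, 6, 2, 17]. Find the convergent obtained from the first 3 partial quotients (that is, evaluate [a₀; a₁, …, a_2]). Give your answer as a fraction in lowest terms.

1/2

Start with 1.
1 + 1/(1/1) = 1 + 1/1 = 2/1
0 + 1/(2/1) = 0 + 1/2 = 1/2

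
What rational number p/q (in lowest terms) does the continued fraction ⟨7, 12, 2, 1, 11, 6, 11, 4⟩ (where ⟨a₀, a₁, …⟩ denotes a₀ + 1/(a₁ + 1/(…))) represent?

Start with 4.
11 + 1/(4/1) = 11 + 1/4 = 45/4
6 + 1/(45/4) = 6 + 4/45 = 274/45
11 + 1/(274/45) = 11 + 45/274 = 3059/274
1 + 1/(3059/274) = 1 + 274/3059 = 3333/3059
2 + 1/(3333/3059) = 2 + 3059/3333 = 9725/3333
12 + 1/(9725/3333) = 12 + 3333/9725 = 120033/9725
7 + 1/(120033/9725) = 7 + 9725/120033 = 849956/120033

849956/120033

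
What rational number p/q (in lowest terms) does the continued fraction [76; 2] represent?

Starting at the tail and folding back:
Start with 2.
76 + 1/(2/1) = 76 + 1/2 = 153/2

153/2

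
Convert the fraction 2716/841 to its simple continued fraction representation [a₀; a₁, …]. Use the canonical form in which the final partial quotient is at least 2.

2716 = 3·841 + 193, so a_0 = 3
841 = 4·193 + 69, so a_1 = 4
193 = 2·69 + 55, so a_2 = 2
69 = 1·55 + 14, so a_3 = 1
55 = 3·14 + 13, so a_4 = 3
14 = 1·13 + 1, so a_5 = 1
13 = 13·1 + 0, so a_6 = 13

[3; 4, 2, 1, 3, 1, 13]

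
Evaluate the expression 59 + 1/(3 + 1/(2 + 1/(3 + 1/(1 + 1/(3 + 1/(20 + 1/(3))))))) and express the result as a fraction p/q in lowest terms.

428671/7230

Use the convergent recurrence hₖ = aₖ·hₖ₋₁ + hₖ₋₂ (and likewise for the denominators kₖ):
a_0 = 59: 59/1
a_1 = 3: 178/3
a_2 = 2: 415/7
a_3 = 3: 1423/24
a_4 = 1: 1838/31
a_5 = 3: 6937/117
a_6 = 20: 140578/2371
a_7 = 3: 428671/7230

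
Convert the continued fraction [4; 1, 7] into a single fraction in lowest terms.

39/8

Collapse the nested fraction from the inside out:
Start with 7.
1 + 1/(7/1) = 1 + 1/7 = 8/7
4 + 1/(8/7) = 4 + 7/8 = 39/8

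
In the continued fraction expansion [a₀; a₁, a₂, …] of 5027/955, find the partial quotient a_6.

Apply division with remainder until the remainder is 0:
5027 = 5·955 + 252, so a_0 = 5
955 = 3·252 + 199, so a_1 = 3
252 = 1·199 + 53, so a_2 = 1
199 = 3·53 + 40, so a_3 = 3
53 = 1·40 + 13, so a_4 = 1
40 = 3·13 + 1, so a_5 = 3
13 = 13·1 + 0, so a_6 = 13

13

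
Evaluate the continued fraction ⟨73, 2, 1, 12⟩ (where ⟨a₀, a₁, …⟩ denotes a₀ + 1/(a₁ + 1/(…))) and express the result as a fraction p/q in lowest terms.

2787/38

Build up convergents one term at a time:
a_0 = 73: 73/1
a_1 = 2: 147/2
a_2 = 1: 220/3
a_3 = 12: 2787/38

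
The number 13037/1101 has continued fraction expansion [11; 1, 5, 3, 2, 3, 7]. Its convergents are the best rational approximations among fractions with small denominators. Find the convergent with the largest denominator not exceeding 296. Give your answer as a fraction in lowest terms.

1788/151

List convergents until the denominator exceeds the bound:
a_0 = 11: 11/1  (≤ bound)
a_1 = 1: 12/1  (≤ bound)
a_2 = 5: 71/6  (≤ bound)
a_3 = 3: 225/19  (≤ bound)
a_4 = 2: 521/44  (≤ bound)
a_5 = 3: 1788/151  (≤ bound)
a_6 = 7: 13037/1101  (> 296, stop)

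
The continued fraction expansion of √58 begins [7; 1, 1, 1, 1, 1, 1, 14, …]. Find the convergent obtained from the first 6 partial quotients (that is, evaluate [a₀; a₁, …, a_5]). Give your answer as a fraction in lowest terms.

61/8

Build up convergents one term at a time:
a_0 = 7: 7/1
a_1 = 1: 8/1
a_2 = 1: 15/2
a_3 = 1: 23/3
a_4 = 1: 38/5
a_5 = 1: 61/8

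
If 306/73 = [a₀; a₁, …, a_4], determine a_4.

Apply division with remainder until the remainder is 0:
306 ÷ 73 → quotient 4, remainder 14
73 ÷ 14 → quotient 5, remainder 3
14 ÷ 3 → quotient 4, remainder 2
3 ÷ 2 → quotient 1, remainder 1
2 ÷ 1 → quotient 2, remainder 0

2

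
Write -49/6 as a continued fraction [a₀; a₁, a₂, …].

[-9; 1, 5]

Repeatedly divide and take the remainder:
-49 ÷ 6 → quotient -9, remainder 5
6 ÷ 5 → quotient 1, remainder 1
5 ÷ 1 → quotient 5, remainder 0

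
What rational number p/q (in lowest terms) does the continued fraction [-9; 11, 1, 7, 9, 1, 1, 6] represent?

-106419/11936

Start with 6.
1 + 1/(6/1) = 1 + 1/6 = 7/6
1 + 1/(7/6) = 1 + 6/7 = 13/7
9 + 1/(13/7) = 9 + 7/13 = 124/13
7 + 1/(124/13) = 7 + 13/124 = 881/124
1 + 1/(881/124) = 1 + 124/881 = 1005/881
11 + 1/(1005/881) = 11 + 881/1005 = 11936/1005
-9 + 1/(11936/1005) = -9 + 1005/11936 = -106419/11936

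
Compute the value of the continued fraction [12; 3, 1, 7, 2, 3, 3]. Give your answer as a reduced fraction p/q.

Starting at the tail and folding back:
Start with 3.
3 + 1/(3/1) = 3 + 1/3 = 10/3
2 + 1/(10/3) = 2 + 3/10 = 23/10
7 + 1/(23/10) = 7 + 10/23 = 171/23
1 + 1/(171/23) = 1 + 23/171 = 194/171
3 + 1/(194/171) = 3 + 171/194 = 753/194
12 + 1/(753/194) = 12 + 194/753 = 9230/753

9230/753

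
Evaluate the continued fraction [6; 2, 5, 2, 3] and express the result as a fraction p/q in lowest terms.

536/83

Starting at the tail and folding back:
Start with 3.
2 + 1/(3/1) = 2 + 1/3 = 7/3
5 + 1/(7/3) = 5 + 3/7 = 38/7
2 + 1/(38/7) = 2 + 7/38 = 83/38
6 + 1/(83/38) = 6 + 38/83 = 536/83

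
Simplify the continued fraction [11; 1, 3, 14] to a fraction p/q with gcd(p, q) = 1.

670/57

Work from the innermost term outward:
Start with 14.
3 + 1/(14/1) = 3 + 1/14 = 43/14
1 + 1/(43/14) = 1 + 14/43 = 57/43
11 + 1/(57/43) = 11 + 43/57 = 670/57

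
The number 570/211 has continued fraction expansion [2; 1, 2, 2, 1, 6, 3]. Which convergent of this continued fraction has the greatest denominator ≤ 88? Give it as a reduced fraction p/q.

181/67

a_0 = 2: 2/1  (≤ bound)
a_1 = 1: 3/1  (≤ bound)
a_2 = 2: 8/3  (≤ bound)
a_3 = 2: 19/7  (≤ bound)
a_4 = 1: 27/10  (≤ bound)
a_5 = 6: 181/67  (≤ bound)
a_6 = 3: 570/211  (> 88, stop)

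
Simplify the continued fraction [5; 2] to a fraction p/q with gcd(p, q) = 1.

Use the convergent recurrence hₖ = aₖ·hₖ₋₁ + hₖ₋₂ (and likewise for the denominators kₖ):
a_0 = 5: 5/1
a_1 = 2: 11/2

11/2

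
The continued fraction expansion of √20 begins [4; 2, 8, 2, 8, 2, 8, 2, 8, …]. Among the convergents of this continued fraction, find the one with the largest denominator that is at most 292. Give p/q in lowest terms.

a_0 = 4: 4/1  (≤ bound)
a_1 = 2: 9/2  (≤ bound)
a_2 = 8: 76/17  (≤ bound)
a_3 = 2: 161/36  (≤ bound)
a_4 = 8: 1364/305  (> 292, stop)

161/36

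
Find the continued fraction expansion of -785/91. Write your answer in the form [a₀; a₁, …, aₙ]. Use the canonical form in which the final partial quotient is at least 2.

-785 ÷ 91 → quotient -9, remainder 34
91 ÷ 34 → quotient 2, remainder 23
34 ÷ 23 → quotient 1, remainder 11
23 ÷ 11 → quotient 2, remainder 1
11 ÷ 1 → quotient 11, remainder 0

[-9; 2, 1, 2, 11]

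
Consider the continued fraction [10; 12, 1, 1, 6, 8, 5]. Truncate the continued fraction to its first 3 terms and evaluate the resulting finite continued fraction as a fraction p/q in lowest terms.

131/13

Build up convergents one term at a time:
a_0 = 10: 10/1
a_1 = 12: 121/12
a_2 = 1: 131/13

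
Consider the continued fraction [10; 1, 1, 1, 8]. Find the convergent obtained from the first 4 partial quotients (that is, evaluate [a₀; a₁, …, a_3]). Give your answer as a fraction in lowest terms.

Compute successive convergents:
a_0 = 10: 10/1
a_1 = 1: 11/1
a_2 = 1: 21/2
a_3 = 1: 32/3

32/3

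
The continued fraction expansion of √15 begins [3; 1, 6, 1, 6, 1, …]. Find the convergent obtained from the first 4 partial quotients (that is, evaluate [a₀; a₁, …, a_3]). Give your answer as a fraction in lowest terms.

31/8

a_0 = 3: 3/1
a_1 = 1: 4/1
a_2 = 6: 27/7
a_3 = 1: 31/8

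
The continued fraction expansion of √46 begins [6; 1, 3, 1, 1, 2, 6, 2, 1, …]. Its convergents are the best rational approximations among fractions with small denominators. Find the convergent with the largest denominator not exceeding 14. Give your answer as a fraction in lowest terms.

61/9

List convergents until the denominator exceeds the bound:
a_0 = 6: 6/1  (≤ bound)
a_1 = 1: 7/1  (≤ bound)
a_2 = 3: 27/4  (≤ bound)
a_3 = 1: 34/5  (≤ bound)
a_4 = 1: 61/9  (≤ bound)
a_5 = 2: 156/23  (> 14, stop)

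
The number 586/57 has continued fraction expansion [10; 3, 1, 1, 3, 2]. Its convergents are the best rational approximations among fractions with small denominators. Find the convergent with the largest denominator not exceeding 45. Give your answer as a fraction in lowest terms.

List convergents until the denominator exceeds the bound:
a_0 = 10: 10/1  (≤ bound)
a_1 = 3: 31/3  (≤ bound)
a_2 = 1: 41/4  (≤ bound)
a_3 = 1: 72/7  (≤ bound)
a_4 = 3: 257/25  (≤ bound)
a_5 = 2: 586/57  (> 45, stop)

257/25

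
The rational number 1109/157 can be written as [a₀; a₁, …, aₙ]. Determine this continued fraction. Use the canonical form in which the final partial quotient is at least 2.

Apply division with remainder until the remainder is 0:
1109 = 7·157 + 10, so a_0 = 7
157 = 15·10 + 7, so a_1 = 15
10 = 1·7 + 3, so a_2 = 1
7 = 2·3 + 1, so a_3 = 2
3 = 3·1 + 0, so a_4 = 3

[7; 15, 1, 2, 3]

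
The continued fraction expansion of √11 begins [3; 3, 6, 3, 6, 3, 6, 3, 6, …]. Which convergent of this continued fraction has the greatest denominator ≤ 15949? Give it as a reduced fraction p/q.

25077/7561

List convergents until the denominator exceeds the bound:
a_0 = 3: 3/1  (≤ bound)
a_1 = 3: 10/3  (≤ bound)
a_2 = 6: 63/19  (≤ bound)
a_3 = 3: 199/60  (≤ bound)
a_4 = 6: 1257/379  (≤ bound)
a_5 = 3: 3970/1197  (≤ bound)
a_6 = 6: 25077/7561  (≤ bound)
a_7 = 3: 79201/23880  (> 15949, stop)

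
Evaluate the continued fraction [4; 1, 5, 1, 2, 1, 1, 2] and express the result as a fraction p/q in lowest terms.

587/121

a_0 = 4: 4/1
a_1 = 1: 5/1
a_2 = 5: 29/6
a_3 = 1: 34/7
a_4 = 2: 97/20
a_5 = 1: 131/27
a_6 = 1: 228/47
a_7 = 2: 587/121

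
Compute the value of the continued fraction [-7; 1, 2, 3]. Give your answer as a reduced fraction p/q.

Start with 3.
2 + 1/(3/1) = 2 + 1/3 = 7/3
1 + 1/(7/3) = 1 + 3/7 = 10/7
-7 + 1/(10/7) = -7 + 7/10 = -63/10

-63/10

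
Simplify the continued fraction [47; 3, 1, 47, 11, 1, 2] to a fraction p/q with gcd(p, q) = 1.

316442/6697

Start with 2.
1 + 1/(2/1) = 1 + 1/2 = 3/2
11 + 1/(3/2) = 11 + 2/3 = 35/3
47 + 1/(35/3) = 47 + 3/35 = 1648/35
1 + 1/(1648/35) = 1 + 35/1648 = 1683/1648
3 + 1/(1683/1648) = 3 + 1648/1683 = 6697/1683
47 + 1/(6697/1683) = 47 + 1683/6697 = 316442/6697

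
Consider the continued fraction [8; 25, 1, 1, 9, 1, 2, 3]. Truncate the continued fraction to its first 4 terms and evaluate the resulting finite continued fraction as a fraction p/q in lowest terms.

a_0 = 8: 8/1
a_1 = 25: 201/25
a_2 = 1: 209/26
a_3 = 1: 410/51

410/51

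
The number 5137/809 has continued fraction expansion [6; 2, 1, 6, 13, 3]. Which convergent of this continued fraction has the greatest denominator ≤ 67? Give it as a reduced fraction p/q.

127/20

a_0 = 6: 6/1  (≤ bound)
a_1 = 2: 13/2  (≤ bound)
a_2 = 1: 19/3  (≤ bound)
a_3 = 6: 127/20  (≤ bound)
a_4 = 13: 1670/263  (> 67, stop)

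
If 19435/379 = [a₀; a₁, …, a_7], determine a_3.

⌊19435/379⌋ = 51, remainder 106
⌊379/106⌋ = 3, remainder 61
⌊106/61⌋ = 1, remainder 45
⌊61/45⌋ = 1, remainder 16

1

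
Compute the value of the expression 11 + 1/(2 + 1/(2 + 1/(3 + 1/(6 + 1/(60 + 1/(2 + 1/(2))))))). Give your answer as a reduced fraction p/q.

369712/32399

Use the convergent recurrence hₖ = aₖ·hₖ₋₁ + hₖ₋₂ (and likewise for the denominators kₖ):
a_0 = 11: 11/1
a_1 = 2: 23/2
a_2 = 2: 57/5
a_3 = 3: 194/17
a_4 = 6: 1221/107
a_5 = 60: 73454/6437
a_6 = 2: 148129/12981
a_7 = 2: 369712/32399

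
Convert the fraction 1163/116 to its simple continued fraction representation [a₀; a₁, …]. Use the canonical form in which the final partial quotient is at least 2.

1163 = 10·116 + 3, so a_0 = 10
116 = 38·3 + 2, so a_1 = 38
3 = 1·2 + 1, so a_2 = 1
2 = 2·1 + 0, so a_3 = 2

[10; 38, 1, 2]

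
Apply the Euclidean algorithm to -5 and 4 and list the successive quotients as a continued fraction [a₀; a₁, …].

Run the Euclidean algorithm, recording each quotient:
-5 ÷ 4 → quotient -2, remainder 3
4 ÷ 3 → quotient 1, remainder 1
3 ÷ 1 → quotient 3, remainder 0

[-2; 1, 3]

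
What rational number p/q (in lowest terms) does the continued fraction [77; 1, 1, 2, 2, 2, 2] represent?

5431/70

Compute successive convergents:
a_0 = 77: 77/1
a_1 = 1: 78/1
a_2 = 1: 155/2
a_3 = 2: 388/5
a_4 = 2: 931/12
a_5 = 2: 2250/29
a_6 = 2: 5431/70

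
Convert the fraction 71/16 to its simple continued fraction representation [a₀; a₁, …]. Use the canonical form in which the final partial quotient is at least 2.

[4; 2, 3, 2]

71 ÷ 16 → quotient 4, remainder 7
16 ÷ 7 → quotient 2, remainder 2
7 ÷ 2 → quotient 3, remainder 1
2 ÷ 1 → quotient 2, remainder 0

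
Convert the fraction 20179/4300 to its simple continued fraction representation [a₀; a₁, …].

20179 = 4·4300 + 2979, so a_0 = 4
4300 = 1·2979 + 1321, so a_1 = 1
2979 = 2·1321 + 337, so a_2 = 2
1321 = 3·337 + 310, so a_3 = 3
337 = 1·310 + 27, so a_4 = 1
310 = 11·27 + 13, so a_5 = 11
27 = 2·13 + 1, so a_6 = 2
13 = 13·1 + 0, so a_7 = 13

[4; 1, 2, 3, 1, 11, 2, 13]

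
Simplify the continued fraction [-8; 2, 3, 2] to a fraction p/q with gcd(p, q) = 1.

a_0 = -8: -8/1
a_1 = 2: -15/2
a_2 = 3: -53/7
a_3 = 2: -121/16

-121/16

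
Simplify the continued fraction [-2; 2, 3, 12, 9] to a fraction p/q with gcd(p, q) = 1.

-1226/781

Collapse the nested fraction from the inside out:
Start with 9.
12 + 1/(9/1) = 12 + 1/9 = 109/9
3 + 1/(109/9) = 3 + 9/109 = 336/109
2 + 1/(336/109) = 2 + 109/336 = 781/336
-2 + 1/(781/336) = -2 + 336/781 = -1226/781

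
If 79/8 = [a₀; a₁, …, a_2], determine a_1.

1

79 ÷ 8 → quotient 9, remainder 7
8 ÷ 7 → quotient 1, remainder 1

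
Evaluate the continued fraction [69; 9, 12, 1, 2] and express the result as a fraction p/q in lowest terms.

23843/345

a_0 = 69: 69/1
a_1 = 9: 622/9
a_2 = 12: 7533/109
a_3 = 1: 8155/118
a_4 = 2: 23843/345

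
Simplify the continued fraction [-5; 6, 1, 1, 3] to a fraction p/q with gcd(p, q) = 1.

-223/46

Build up convergents one term at a time:
a_0 = -5: -5/1
a_1 = 6: -29/6
a_2 = 1: -34/7
a_3 = 1: -63/13
a_4 = 3: -223/46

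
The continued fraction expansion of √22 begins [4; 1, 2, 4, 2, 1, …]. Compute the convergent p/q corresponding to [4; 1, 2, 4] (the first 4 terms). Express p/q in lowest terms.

Starting at the tail and folding back:
Start with 4.
2 + 1/(4/1) = 2 + 1/4 = 9/4
1 + 1/(9/4) = 1 + 4/9 = 13/9
4 + 1/(13/9) = 4 + 9/13 = 61/13

61/13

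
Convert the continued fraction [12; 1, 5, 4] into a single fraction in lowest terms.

321/25

Start with 4.
5 + 1/(4/1) = 5 + 1/4 = 21/4
1 + 1/(21/4) = 1 + 4/21 = 25/21
12 + 1/(25/21) = 12 + 21/25 = 321/25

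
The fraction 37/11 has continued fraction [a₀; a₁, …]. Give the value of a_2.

1

37 = 3·11 + 4, so a_0 = 3
11 = 2·4 + 3, so a_1 = 2
4 = 1·3 + 1, so a_2 = 1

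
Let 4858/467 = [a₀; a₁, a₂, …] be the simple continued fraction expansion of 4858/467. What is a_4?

Run the Euclidean algorithm, recording each quotient:
4858 ÷ 467 → quotient 10, remainder 188
467 ÷ 188 → quotient 2, remainder 91
188 ÷ 91 → quotient 2, remainder 6
91 ÷ 6 → quotient 15, remainder 1
6 ÷ 1 → quotient 6, remainder 0

6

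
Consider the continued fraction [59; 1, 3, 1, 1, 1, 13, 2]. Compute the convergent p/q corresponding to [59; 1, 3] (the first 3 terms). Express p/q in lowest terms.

Start with 3.
1 + 1/(3/1) = 1 + 1/3 = 4/3
59 + 1/(4/3) = 59 + 3/4 = 239/4

239/4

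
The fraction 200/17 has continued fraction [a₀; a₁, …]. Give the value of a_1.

200 ÷ 17 → quotient 11, remainder 13
17 ÷ 13 → quotient 1, remainder 4

1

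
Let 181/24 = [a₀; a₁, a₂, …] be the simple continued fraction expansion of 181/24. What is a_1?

1

181 = 7·24 + 13, so a_0 = 7
24 = 1·13 + 11, so a_1 = 1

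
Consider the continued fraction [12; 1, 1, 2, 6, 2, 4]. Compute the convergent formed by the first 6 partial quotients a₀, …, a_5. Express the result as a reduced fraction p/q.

869/69

a_0 = 12: 12/1
a_1 = 1: 13/1
a_2 = 1: 25/2
a_3 = 2: 63/5
a_4 = 6: 403/32
a_5 = 2: 869/69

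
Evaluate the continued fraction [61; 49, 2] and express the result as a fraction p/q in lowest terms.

a_0 = 61: 61/1
a_1 = 49: 2990/49
a_2 = 2: 6041/99

6041/99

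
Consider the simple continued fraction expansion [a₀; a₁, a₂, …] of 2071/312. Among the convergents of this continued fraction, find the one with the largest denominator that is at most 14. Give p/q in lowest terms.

73/11

List convergents until the denominator exceeds the bound:
a_0 = 6: 6/1  (≤ bound)
a_1 = 1: 7/1  (≤ bound)
a_2 = 1: 13/2  (≤ bound)
a_3 = 1: 20/3  (≤ bound)
a_4 = 3: 73/11  (≤ bound)
a_5 = 5: 385/58  (> 14, stop)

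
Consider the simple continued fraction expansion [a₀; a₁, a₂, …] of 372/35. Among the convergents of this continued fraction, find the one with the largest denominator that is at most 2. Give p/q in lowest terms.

a_0 = 10: 10/1  (≤ bound)
a_1 = 1: 11/1  (≤ bound)
a_2 = 1: 21/2  (≤ bound)
a_3 = 1: 32/3  (> 2, stop)

21/2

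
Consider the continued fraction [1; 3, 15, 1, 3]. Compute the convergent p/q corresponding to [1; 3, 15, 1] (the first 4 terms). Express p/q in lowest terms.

a_0 = 1: 1/1
a_1 = 3: 4/3
a_2 = 15: 61/46
a_3 = 1: 65/49

65/49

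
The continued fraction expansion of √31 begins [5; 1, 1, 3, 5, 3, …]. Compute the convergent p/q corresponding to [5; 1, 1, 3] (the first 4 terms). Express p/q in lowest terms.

Start with 3.
1 + 1/(3/1) = 1 + 1/3 = 4/3
1 + 1/(4/3) = 1 + 3/4 = 7/4
5 + 1/(7/4) = 5 + 4/7 = 39/7

39/7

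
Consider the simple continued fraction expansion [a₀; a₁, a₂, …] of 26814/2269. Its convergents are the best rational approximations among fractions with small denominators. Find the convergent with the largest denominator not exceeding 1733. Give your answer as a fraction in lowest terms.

a_0 = 11: 11/1  (≤ bound)
a_1 = 1: 12/1  (≤ bound)
a_2 = 4: 59/5  (≤ bound)
a_3 = 2: 130/11  (≤ bound)
a_4 = 12: 1619/137  (≤ bound)
a_5 = 2: 3368/285  (≤ bound)
a_6 = 3: 11723/992  (≤ bound)
a_7 = 2: 26814/2269  (> 1733, stop)

11723/992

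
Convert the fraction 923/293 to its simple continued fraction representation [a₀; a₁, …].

Run the Euclidean algorithm, recording each quotient:
923 ÷ 293 → quotient 3, remainder 44
293 ÷ 44 → quotient 6, remainder 29
44 ÷ 29 → quotient 1, remainder 15
29 ÷ 15 → quotient 1, remainder 14
15 ÷ 14 → quotient 1, remainder 1
14 ÷ 1 → quotient 14, remainder 0

[3; 6, 1, 1, 1, 14]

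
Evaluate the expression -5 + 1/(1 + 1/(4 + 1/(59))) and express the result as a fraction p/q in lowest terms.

Start with 59.
4 + 1/(59/1) = 4 + 1/59 = 237/59
1 + 1/(237/59) = 1 + 59/237 = 296/237
-5 + 1/(296/237) = -5 + 237/296 = -1243/296

-1243/296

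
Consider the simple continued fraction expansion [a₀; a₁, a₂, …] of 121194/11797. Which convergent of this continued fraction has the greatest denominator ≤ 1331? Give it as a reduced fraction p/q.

List convergents until the denominator exceeds the bound:
a_0 = 10: 10/1  (≤ bound)
a_1 = 3: 31/3  (≤ bound)
a_2 = 1: 41/4  (≤ bound)
a_3 = 1: 72/7  (≤ bound)
a_4 = 1: 113/11  (≤ bound)
a_5 = 14: 1654/161  (≤ bound)
a_6 = 18: 29885/2909  (> 1331, stop)

1654/161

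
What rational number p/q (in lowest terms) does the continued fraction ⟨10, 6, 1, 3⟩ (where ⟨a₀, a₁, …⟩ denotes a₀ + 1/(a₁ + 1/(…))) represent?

Work from the innermost term outward:
Start with 3.
1 + 1/(3/1) = 1 + 1/3 = 4/3
6 + 1/(4/3) = 6 + 3/4 = 27/4
10 + 1/(27/4) = 10 + 4/27 = 274/27

274/27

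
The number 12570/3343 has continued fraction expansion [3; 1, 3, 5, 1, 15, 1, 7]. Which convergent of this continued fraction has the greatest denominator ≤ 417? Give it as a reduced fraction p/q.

a_0 = 3: 3/1  (≤ bound)
a_1 = 1: 4/1  (≤ bound)
a_2 = 3: 15/4  (≤ bound)
a_3 = 5: 79/21  (≤ bound)
a_4 = 1: 94/25  (≤ bound)
a_5 = 15: 1489/396  (≤ bound)
a_6 = 1: 1583/421  (> 417, stop)

1489/396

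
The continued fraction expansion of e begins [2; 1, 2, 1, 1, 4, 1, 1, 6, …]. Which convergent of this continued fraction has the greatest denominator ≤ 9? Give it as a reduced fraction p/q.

19/7

List convergents until the denominator exceeds the bound:
a_0 = 2: 2/1  (≤ bound)
a_1 = 1: 3/1  (≤ bound)
a_2 = 2: 8/3  (≤ bound)
a_3 = 1: 11/4  (≤ bound)
a_4 = 1: 19/7  (≤ bound)
a_5 = 4: 87/32  (> 9, stop)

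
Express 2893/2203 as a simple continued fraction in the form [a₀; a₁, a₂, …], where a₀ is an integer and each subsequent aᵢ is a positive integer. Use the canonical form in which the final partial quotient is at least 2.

Apply division with remainder until the remainder is 0:
⌊2893/2203⌋ = 1, remainder 690
⌊2203/690⌋ = 3, remainder 133
⌊690/133⌋ = 5, remainder 25
⌊133/25⌋ = 5, remainder 8
⌊25/8⌋ = 3, remainder 1
⌊8/1⌋ = 8, remainder 0

[1; 3, 5, 5, 3, 8]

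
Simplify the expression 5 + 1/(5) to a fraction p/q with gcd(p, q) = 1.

26/5

Start with 5.
5 + 1/(5/1) = 5 + 1/5 = 26/5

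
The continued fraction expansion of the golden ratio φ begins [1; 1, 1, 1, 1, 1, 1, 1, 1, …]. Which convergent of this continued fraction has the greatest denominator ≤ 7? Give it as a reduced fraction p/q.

8/5

a_0 = 1: 1/1  (≤ bound)
a_1 = 1: 2/1  (≤ bound)
a_2 = 1: 3/2  (≤ bound)
a_3 = 1: 5/3  (≤ bound)
a_4 = 1: 8/5  (≤ bound)
a_5 = 1: 13/8  (> 7, stop)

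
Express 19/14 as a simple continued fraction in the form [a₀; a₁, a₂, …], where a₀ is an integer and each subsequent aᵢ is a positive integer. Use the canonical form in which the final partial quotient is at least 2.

Apply division with remainder until the remainder is 0:
19 = 1·14 + 5, so a_0 = 1
14 = 2·5 + 4, so a_1 = 2
5 = 1·4 + 1, so a_2 = 1
4 = 4·1 + 0, so a_3 = 4

[1; 2, 1, 4]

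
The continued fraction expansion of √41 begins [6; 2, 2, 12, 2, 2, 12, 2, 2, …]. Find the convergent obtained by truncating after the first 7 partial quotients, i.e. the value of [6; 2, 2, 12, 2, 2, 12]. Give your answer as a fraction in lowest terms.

25414/3969

Start with 12.
2 + 1/(12/1) = 2 + 1/12 = 25/12
2 + 1/(25/12) = 2 + 12/25 = 62/25
12 + 1/(62/25) = 12 + 25/62 = 769/62
2 + 1/(769/62) = 2 + 62/769 = 1600/769
2 + 1/(1600/769) = 2 + 769/1600 = 3969/1600
6 + 1/(3969/1600) = 6 + 1600/3969 = 25414/3969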